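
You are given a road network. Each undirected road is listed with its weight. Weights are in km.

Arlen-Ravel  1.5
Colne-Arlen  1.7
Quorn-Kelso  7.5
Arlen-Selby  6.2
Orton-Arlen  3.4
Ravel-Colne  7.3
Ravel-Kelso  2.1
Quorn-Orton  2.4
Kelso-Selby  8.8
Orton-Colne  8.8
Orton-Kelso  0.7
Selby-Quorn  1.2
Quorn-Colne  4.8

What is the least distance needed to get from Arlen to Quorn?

Settle nodes by increasing distance from Arlen:
Arlen: 0
Ravel: 1.5  (via Arlen)
Colne: 1.7  (via Arlen)
Orton: 3.4  (via Arlen)
Kelso: 3.6  (via Ravel)
Quorn: 5.8  (via Orton)
Shortest route: Arlen–Orton–Quorn = 5.8 km.

5.8 km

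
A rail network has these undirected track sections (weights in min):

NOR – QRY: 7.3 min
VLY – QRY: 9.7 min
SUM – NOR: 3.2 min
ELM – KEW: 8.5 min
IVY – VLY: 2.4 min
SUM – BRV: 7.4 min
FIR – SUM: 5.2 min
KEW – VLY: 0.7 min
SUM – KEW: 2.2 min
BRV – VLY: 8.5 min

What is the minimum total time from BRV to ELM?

17.7 min

Shortest distances from BRV:
BRV: 0
SUM: 7.4  (via BRV)
VLY: 8.5  (via BRV)
KEW: 9.2  (via VLY)
NOR: 10.6  (via SUM)
IVY: 10.9  (via VLY)
FIR: 12.6  (via SUM)
ELM: 17.7  (via KEW)
Shortest route: BRV–VLY–KEW–ELM = 17.7 min.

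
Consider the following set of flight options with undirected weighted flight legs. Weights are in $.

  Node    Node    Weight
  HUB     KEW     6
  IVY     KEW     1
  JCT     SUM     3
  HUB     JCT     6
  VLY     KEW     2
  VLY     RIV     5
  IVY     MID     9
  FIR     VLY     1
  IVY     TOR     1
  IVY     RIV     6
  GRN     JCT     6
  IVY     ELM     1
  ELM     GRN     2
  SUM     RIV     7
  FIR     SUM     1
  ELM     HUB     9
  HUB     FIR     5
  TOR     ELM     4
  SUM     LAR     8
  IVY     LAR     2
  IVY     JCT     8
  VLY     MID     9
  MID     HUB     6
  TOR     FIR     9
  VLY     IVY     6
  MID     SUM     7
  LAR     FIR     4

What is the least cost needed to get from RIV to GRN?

$9

Enumerating some paths:
RIV → IVY → ELM → GRN: 6+1+2 = 9
RIV → VLY → KEW → IVY → ELM → GRN: 5+2+1+1+2 = 11
The minimum is $9 via RIV → IVY → ELM → GRN.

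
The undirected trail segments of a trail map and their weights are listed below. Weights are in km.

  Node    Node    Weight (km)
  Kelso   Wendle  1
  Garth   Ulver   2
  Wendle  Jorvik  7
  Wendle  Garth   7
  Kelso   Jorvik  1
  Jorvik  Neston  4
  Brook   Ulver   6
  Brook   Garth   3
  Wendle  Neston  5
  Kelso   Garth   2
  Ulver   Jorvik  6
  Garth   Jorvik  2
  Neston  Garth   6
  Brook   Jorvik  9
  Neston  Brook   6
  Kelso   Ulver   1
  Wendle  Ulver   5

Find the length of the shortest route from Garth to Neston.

6 km

Shortest distances from Garth:
Garth: 0
Kelso: 2  (via Garth)
Ulver: 2  (via Garth)
Jorvik: 2  (via Garth)
Wendle: 3  (via Kelso)
Brook: 3  (via Garth)
Neston: 6  (via Garth)
Shortest route: Garth → Neston = 6 km.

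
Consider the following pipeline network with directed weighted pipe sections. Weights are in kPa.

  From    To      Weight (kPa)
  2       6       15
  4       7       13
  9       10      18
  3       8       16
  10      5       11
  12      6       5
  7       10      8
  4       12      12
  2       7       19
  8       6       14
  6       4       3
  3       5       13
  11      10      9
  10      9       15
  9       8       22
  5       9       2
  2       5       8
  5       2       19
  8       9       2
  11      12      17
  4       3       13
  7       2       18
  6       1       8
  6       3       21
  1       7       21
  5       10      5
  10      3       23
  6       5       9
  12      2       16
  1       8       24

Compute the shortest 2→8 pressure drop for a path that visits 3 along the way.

Shortest 2→3: 2–6–4–3 = 31
Shortest 3→8: 3–8 = 16
Total via 3: 31 + 16 = 47 kPa.

47 kPa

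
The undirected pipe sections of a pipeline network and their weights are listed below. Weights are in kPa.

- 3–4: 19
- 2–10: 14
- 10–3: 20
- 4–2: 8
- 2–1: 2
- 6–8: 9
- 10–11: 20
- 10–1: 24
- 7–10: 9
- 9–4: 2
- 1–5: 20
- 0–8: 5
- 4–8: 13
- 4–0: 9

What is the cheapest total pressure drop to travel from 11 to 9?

Shortest distances from 11:
11: 0
10: 20  (via 11)
7: 29  (via 10)
2: 34  (via 10)
1: 36  (via 2)
3: 40  (via 10)
4: 42  (via 2)
9: 44  (via 4)
Shortest route: 11 → 10 → 2 → 4 → 9 = 44 kPa.

44 kPa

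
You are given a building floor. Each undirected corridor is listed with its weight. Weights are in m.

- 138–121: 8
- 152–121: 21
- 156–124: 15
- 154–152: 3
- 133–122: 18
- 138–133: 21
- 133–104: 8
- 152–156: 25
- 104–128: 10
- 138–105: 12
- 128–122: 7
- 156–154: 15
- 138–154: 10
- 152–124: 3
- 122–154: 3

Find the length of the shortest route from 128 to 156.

Compare a few routes:
128 → 122 → 154 → 156: 7+3+15 = 25
128 → 122 → 154 → 152 → 124 → 156: 7+3+3+3+15 = 31
Cheapest is 128 → 122 → 154 → 156 at 25 m.

25 m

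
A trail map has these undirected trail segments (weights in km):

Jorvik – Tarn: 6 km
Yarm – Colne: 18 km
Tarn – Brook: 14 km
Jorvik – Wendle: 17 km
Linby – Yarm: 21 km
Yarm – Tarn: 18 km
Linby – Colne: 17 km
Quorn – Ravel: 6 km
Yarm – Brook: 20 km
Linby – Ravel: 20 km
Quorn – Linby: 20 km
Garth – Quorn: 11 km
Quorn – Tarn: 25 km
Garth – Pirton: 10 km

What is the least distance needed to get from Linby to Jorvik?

45 km

Settle nodes by increasing distance from Linby:
Linby: 0
Colne: 17  (via Linby)
Ravel: 20  (via Linby)
Quorn: 20  (via Linby)
Yarm: 21  (via Linby)
Garth: 31  (via Quorn)
Tarn: 39  (via Yarm)
Brook: 41  (via Yarm)
Pirton: 41  (via Garth)
Jorvik: 45  (via Tarn)
Shortest route: Linby–Yarm–Tarn–Jorvik = 45 km.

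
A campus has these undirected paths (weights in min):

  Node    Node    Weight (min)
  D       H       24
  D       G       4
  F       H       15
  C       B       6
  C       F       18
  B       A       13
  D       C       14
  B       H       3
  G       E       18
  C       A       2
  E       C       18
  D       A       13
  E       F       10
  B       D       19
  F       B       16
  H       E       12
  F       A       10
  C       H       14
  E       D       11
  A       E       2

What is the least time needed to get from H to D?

Candidate routes:
H–B–C–D: 3+6+14 = 23
H–E–D: 12+11 = 23
H–D: 24 = 24
H–B–D: 3+19 = 22
Cheapest is H–B–D at 22 min.

22 min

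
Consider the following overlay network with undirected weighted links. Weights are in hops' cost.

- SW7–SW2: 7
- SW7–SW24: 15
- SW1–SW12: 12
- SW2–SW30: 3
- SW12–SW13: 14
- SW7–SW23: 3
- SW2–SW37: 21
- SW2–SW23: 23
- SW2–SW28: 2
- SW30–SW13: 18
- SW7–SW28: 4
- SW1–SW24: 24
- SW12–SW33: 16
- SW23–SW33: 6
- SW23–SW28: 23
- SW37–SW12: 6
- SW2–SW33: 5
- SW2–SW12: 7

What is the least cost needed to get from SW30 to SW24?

24 hops' cost

Shortest distances from SW30:
SW30: 0
SW2: 3  (via SW30)
SW28: 5  (via SW2)
SW33: 8  (via SW2)
SW7: 9  (via SW28)
SW12: 10  (via SW2)
SW23: 12  (via SW7)
SW37: 16  (via SW12)
SW13: 18  (via SW30)
SW1: 22  (via SW12)
SW24: 24  (via SW7)
Shortest route: SW30–SW2–SW28–SW7–SW24 = 24 hops' cost.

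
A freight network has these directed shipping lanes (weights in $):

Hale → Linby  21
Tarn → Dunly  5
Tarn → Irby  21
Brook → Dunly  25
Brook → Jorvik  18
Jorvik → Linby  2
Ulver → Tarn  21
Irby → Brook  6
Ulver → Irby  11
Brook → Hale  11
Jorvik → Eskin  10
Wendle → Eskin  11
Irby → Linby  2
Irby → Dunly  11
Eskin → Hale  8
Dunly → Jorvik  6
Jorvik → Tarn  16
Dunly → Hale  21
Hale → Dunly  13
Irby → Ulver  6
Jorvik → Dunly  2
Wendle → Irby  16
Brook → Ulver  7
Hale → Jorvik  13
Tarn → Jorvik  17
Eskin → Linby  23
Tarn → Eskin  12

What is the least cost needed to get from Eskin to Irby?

$58

Running Dijkstra from Eskin:
Eskin: 0
Hale: 8  (via Eskin)
Dunly: 21  (via Hale)
Jorvik: 21  (via Hale)
Linby: 23  (via Eskin)
Tarn: 37  (via Jorvik)
Irby: 58  (via Tarn)
Shortest route: Eskin → Hale → Jorvik → Tarn → Irby = $58.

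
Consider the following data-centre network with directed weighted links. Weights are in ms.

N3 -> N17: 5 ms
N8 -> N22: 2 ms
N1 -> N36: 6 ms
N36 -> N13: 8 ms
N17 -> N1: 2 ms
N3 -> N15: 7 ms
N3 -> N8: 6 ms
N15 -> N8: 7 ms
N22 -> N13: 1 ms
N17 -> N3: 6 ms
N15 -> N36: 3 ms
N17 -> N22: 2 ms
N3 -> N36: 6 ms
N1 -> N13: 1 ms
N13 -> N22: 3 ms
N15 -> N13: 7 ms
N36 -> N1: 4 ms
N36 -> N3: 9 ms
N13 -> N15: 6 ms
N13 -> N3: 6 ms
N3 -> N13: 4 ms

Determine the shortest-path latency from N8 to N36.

Enumerating some paths:
N8 → N22 → N13 → N15 → N36: 2+1+6+3 = 12
N8 → N22 → N13 → N3 → N15 → N36: 2+1+6+7+3 = 19
N8 → N22 → N13 → N3 → N36: 2+1+6+6 = 15
The minimum is 12 ms via N8 → N22 → N13 → N15 → N36.

12 ms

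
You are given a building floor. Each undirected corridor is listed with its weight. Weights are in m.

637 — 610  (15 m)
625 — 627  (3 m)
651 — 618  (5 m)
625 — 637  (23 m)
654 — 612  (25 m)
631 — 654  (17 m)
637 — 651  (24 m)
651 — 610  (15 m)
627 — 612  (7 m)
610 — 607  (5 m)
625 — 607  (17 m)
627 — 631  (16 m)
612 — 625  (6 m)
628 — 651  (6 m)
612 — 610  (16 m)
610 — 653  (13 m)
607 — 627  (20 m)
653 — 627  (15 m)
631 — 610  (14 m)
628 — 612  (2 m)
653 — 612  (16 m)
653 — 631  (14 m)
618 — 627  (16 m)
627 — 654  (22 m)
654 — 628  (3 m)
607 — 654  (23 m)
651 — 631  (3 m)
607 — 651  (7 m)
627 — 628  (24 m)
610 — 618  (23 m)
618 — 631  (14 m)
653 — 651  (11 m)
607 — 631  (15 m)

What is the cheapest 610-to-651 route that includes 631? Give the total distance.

17 m

Shortest 610→631: 610–631 = 14
Best 631 to 651: 631–651 costing 3
Total via 631: 14 + 3 = 17 m.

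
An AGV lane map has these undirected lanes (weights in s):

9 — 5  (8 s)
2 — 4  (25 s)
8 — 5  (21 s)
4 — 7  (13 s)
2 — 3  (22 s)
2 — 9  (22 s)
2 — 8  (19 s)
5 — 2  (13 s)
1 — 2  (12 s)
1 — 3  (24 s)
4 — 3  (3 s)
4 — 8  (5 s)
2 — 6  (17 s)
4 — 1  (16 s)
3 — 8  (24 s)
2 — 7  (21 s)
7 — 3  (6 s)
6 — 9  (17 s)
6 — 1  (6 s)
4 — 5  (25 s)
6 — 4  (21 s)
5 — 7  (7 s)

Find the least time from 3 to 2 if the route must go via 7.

Best 3 to 7: 3 → 7 costing 6
Best 7 to 2: 7 → 5 → 2 costing 20
Total via 7: 6 + 20 = 26 s.

26 s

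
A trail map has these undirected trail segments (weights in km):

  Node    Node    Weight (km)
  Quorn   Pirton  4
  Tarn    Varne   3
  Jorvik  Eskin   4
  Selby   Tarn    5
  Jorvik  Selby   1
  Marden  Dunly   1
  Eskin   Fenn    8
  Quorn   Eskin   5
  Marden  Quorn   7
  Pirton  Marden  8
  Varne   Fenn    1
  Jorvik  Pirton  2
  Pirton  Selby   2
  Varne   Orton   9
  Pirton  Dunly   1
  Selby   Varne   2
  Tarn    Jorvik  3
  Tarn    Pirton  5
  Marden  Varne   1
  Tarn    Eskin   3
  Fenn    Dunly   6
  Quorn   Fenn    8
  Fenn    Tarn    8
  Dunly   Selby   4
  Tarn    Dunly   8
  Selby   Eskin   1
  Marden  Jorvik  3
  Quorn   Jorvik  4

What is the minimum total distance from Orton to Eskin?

12 km

Compare a few routes:
Orton–Varne–Selby–Eskin: 9+2+1 = 12
Orton–Varne–Tarn–Eskin: 9+3+3 = 15
Cheapest is Orton–Varne–Selby–Eskin at 12 km.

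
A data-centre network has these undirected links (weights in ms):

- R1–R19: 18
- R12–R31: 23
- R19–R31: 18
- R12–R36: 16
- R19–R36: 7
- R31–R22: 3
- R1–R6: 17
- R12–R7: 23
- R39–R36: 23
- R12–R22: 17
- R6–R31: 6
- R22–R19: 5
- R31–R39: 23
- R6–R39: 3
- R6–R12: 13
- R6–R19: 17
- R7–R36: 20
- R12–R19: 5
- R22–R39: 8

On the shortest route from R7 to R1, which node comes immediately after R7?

Compare a few routes:
R7 - R12 - R19 - R1: 23+5+18 = 46
R7 - R36 - R19 - R1: 20+7+18 = 45
Cheapest is R7 - R36 - R19 - R1 at 45 ms.
So from R7 the first move is to R36.

R36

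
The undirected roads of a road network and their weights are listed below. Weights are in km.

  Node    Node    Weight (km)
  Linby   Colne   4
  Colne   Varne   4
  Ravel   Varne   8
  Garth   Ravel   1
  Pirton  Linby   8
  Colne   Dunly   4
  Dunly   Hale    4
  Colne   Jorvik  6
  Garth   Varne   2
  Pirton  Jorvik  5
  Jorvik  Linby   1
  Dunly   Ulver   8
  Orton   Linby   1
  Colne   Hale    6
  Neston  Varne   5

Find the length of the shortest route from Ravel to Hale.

13 km

Compare a few routes:
Ravel → Garth → Varne → Colne → Dunly → Hale: 1+2+4+4+4 = 15
Ravel → Garth → Varne → Colne → Hale: 1+2+4+6 = 13
Ravel → Varne → Colne → Hale: 8+4+6 = 18
Ravel → Varne → Colne → Dunly → Hale: 8+4+4+4 = 20
Cheapest is Ravel → Garth → Varne → Colne → Hale at 13 km.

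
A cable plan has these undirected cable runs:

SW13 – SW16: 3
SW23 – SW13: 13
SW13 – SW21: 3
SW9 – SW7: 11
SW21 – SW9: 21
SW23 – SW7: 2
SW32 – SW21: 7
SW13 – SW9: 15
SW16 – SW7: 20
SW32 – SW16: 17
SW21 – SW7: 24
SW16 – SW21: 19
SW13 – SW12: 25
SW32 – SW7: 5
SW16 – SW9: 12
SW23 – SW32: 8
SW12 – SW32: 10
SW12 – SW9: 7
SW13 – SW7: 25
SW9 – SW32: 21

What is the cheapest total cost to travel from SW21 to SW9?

18

Enumerating some paths:
SW21–SW9: 21 = 21
SW21–SW32–SW12–SW9: 7+10+7 = 24
SW21–SW13–SW9: 3+15 = 18
SW21–SW32–SW7–SW9: 7+5+11 = 23
Cheapest is SW21–SW13–SW9 at 18.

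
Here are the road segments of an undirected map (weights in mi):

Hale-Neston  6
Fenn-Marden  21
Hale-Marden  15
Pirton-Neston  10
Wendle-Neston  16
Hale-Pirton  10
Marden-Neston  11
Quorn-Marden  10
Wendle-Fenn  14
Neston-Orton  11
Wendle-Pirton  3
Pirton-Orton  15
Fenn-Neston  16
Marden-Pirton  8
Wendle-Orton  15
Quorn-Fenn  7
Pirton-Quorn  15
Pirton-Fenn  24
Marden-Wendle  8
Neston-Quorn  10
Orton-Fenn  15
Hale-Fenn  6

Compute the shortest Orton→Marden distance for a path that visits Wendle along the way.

23 mi

Best Orton to Wendle: Orton–Wendle costing 15
Shortest Wendle→Marden: Wendle–Marden = 8
Total via Wendle: 15 + 8 = 23 mi.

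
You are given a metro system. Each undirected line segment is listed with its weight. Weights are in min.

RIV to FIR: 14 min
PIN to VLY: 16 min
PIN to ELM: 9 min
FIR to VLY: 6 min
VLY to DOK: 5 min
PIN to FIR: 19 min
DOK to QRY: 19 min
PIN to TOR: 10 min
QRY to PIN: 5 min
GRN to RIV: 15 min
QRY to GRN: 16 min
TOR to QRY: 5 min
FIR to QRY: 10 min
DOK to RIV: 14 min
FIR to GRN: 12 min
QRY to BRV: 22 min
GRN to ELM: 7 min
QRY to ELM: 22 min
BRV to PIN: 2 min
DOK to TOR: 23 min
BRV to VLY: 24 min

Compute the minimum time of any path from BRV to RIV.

Candidate routes:
BRV - PIN - FIR - RIV: 2+19+14 = 35
BRV - PIN - QRY - FIR - RIV: 2+5+10+14 = 31
BRV - PIN - ELM - GRN - RIV: 2+9+7+15 = 33
Cheapest is BRV - PIN - QRY - FIR - RIV at 31 min.

31 min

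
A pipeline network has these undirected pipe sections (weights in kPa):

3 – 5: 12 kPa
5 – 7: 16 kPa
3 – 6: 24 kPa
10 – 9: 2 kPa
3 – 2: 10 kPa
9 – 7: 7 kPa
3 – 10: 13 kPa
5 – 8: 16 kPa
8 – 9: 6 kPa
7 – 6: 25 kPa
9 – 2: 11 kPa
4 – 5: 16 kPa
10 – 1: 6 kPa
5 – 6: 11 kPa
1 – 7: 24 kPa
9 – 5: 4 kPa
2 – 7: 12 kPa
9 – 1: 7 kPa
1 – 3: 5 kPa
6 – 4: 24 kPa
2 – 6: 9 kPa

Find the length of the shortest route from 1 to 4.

27 kPa

Compare a few routes:
1 → 3 → 5 → 4: 5+12+16 = 33
1 → 10 → 9 → 5 → 4: 6+2+4+16 = 28
1 → 9 → 5 → 4: 7+4+16 = 27
Cheapest is 1 → 9 → 5 → 4 at 27 kPa.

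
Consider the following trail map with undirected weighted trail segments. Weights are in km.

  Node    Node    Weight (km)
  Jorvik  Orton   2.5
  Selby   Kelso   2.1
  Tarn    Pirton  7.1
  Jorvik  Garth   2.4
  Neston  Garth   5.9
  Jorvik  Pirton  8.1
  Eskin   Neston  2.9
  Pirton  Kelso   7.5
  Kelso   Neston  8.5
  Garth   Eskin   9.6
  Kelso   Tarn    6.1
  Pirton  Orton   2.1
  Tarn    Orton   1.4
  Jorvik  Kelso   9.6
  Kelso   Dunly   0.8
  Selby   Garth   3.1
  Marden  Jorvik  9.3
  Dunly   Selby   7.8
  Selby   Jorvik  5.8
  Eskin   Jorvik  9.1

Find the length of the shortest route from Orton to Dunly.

Running Dijkstra from Orton:
Orton: 0
Tarn: 1.4  (via Orton)
Pirton: 2.1  (via Orton)
Jorvik: 2.5  (via Orton)
Garth: 4.9  (via Jorvik)
Kelso: 7.5  (via Tarn)
Selby: 8  (via Garth)
Dunly: 8.3  (via Kelso)
Shortest route: Orton → Tarn → Kelso → Dunly = 8.3 km.

8.3 km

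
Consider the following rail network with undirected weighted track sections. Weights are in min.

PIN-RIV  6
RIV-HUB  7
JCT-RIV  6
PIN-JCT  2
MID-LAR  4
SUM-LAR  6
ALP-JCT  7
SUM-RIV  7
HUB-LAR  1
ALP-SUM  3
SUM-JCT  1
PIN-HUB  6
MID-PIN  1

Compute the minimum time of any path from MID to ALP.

Compare a few routes:
MID → PIN → JCT → SUM → ALP: 1+2+1+3 = 7
MID → PIN → JCT → ALP: 1+2+7 = 10
MID → LAR → SUM → ALP: 4+6+3 = 13
Cheapest is MID → PIN → JCT → SUM → ALP at 7 min.

7 min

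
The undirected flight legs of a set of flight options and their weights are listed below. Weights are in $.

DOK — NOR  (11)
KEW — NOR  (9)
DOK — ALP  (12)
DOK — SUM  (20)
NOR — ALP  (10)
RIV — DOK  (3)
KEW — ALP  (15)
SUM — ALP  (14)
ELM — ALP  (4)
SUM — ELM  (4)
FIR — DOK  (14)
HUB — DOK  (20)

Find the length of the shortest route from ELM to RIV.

$19

Settle nodes by increasing distance from ELM:
ELM: 0
ALP: 4  (via ELM)
SUM: 4  (via ELM)
NOR: 14  (via ALP)
DOK: 16  (via ALP)
KEW: 19  (via ALP)
RIV: 19  (via DOK)
Shortest route: ELM → ALP → DOK → RIV = $19.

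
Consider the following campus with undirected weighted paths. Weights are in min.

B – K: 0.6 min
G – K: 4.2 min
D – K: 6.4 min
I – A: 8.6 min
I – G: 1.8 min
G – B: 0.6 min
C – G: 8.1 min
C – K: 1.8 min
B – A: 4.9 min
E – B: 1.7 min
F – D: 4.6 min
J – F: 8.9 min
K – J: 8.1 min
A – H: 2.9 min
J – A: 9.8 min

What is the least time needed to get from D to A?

Candidate routes:
D → K → G → B → A: 6.4+4.2+0.6+4.9 = 16.1
D → K → B → A: 6.4+0.6+4.9 = 11.9
Cheapest is D → K → B → A at 11.9 min.

11.9 min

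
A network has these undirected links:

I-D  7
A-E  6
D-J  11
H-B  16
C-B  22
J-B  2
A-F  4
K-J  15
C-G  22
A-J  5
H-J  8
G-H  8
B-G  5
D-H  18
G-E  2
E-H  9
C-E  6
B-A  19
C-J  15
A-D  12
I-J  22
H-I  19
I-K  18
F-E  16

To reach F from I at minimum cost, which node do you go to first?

Compare a few routes:
I - D - A - F: 7+12+4 = 23
I - D - J - A - F: 7+11+5+4 = 27
I - J - A - F: 22+5+4 = 31
Cheapest is I - D - A - F at 23.
So from I the first move is to D.

D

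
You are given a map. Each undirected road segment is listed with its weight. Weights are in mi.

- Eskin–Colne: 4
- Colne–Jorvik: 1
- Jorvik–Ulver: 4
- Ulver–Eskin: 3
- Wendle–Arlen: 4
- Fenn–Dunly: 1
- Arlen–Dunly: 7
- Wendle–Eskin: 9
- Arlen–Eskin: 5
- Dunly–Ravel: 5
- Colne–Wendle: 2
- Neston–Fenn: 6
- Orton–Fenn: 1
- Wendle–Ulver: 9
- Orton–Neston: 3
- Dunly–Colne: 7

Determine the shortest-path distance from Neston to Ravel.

10 mi

Enumerating some paths:
Neston → Fenn → Dunly → Ravel: 6+1+5 = 12
Neston → Orton → Fenn → Dunly → Ravel: 3+1+1+5 = 10
The minimum is 10 mi via Neston → Orton → Fenn → Dunly → Ravel.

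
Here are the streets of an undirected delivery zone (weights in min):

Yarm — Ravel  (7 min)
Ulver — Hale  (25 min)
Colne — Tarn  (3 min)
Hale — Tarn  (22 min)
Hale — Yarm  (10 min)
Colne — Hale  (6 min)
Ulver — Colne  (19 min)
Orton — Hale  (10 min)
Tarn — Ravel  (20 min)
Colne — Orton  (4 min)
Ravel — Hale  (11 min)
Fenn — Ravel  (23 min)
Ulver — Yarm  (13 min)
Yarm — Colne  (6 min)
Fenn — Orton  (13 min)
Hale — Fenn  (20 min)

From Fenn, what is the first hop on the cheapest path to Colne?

Orton

Candidate routes:
Fenn - Orton - Colne: 13+4 = 17
Fenn - Hale - Colne: 20+6 = 26
Fenn - Orton - Hale - Colne: 13+10+6 = 29
Fenn - Hale - Orton - Colne: 20+10+4 = 34
The minimum is 17 min via Fenn - Orton - Colne.
So from Fenn the first move is to Orton.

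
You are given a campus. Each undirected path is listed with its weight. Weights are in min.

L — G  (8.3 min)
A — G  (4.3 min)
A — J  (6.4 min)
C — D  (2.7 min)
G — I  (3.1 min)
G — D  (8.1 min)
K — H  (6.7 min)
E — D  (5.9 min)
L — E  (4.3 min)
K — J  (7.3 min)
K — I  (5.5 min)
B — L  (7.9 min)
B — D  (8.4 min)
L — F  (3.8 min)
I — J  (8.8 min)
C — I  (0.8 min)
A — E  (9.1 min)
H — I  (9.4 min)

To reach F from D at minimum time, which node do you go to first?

Enumerating some paths:
D - C - I - G - L - F: 2.7+0.8+3.1+8.3+3.8 = 18.7
D - E - L - F: 5.9+4.3+3.8 = 14
Cheapest is D - E - L - F at 14 min.
So from D the first move is to E.

E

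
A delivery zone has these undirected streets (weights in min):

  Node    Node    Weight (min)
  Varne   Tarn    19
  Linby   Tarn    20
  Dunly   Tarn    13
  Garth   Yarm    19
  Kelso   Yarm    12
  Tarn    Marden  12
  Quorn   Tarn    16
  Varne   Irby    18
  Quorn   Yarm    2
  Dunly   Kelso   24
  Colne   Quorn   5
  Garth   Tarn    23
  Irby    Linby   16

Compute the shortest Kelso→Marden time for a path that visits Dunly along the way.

Shortest Kelso→Dunly: Kelso → Dunly = 24
Best Dunly to Marden: Dunly → Tarn → Marden costing 25
Total via Dunly: 24 + 25 = 49 min.

49 min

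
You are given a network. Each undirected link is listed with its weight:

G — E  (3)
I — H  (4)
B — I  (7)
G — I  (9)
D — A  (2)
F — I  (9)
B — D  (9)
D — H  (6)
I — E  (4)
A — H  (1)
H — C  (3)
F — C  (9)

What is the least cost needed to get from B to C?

Enumerating some paths:
B → I → H → C: 7+4+3 = 14
B → D → A → H → C: 9+2+1+3 = 15
The minimum is 14 via B → I → H → C.

14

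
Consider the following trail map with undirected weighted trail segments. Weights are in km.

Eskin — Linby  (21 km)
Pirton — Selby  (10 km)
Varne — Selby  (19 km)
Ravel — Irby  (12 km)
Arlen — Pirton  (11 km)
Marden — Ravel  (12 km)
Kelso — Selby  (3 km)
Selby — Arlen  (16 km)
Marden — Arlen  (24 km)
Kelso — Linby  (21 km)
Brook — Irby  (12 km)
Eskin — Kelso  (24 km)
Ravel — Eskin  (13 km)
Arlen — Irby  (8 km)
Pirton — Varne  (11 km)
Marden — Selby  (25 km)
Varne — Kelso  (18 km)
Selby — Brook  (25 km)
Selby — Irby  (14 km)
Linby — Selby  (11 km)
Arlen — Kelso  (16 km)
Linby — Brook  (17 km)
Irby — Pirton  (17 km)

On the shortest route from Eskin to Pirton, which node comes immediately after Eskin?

Enumerating some paths:
Eskin → Linby → Selby → Pirton: 21+11+10 = 42
Eskin → Ravel → Irby → Arlen → Pirton: 13+12+8+11 = 44
Eskin → Kelso → Selby → Pirton: 24+3+10 = 37
Eskin → Ravel → Irby → Pirton: 13+12+17 = 42
Cheapest is Eskin → Kelso → Selby → Pirton at 37 km.
So from Eskin the first move is to Kelso.

Kelso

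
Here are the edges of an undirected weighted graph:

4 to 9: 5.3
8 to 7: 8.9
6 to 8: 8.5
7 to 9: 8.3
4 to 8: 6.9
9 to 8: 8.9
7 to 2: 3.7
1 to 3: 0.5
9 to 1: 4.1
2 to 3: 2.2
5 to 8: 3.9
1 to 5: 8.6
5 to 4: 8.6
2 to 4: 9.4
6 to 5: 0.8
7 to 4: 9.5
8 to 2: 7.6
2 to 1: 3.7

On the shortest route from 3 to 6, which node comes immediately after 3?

Candidate routes:
3 - 1 - 5 - 6: 0.5+8.6+0.8 = 9.9
3 - 2 - 8 - 5 - 6: 2.2+7.6+3.9+0.8 = 14.5
Cheapest is 3 - 1 - 5 - 6 at 9.9.
So from 3 the first move is to 1.

1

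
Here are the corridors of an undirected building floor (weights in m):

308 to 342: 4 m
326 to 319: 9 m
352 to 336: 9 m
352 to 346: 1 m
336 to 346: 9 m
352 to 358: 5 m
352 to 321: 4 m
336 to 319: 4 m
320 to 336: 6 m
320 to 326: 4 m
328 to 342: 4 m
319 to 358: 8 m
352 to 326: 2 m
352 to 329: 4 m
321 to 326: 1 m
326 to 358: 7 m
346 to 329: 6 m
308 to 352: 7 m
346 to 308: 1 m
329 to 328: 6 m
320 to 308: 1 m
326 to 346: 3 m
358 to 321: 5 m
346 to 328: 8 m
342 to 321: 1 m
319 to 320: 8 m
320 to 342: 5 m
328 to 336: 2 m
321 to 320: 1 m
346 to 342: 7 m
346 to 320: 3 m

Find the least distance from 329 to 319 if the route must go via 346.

Shortest 329→346: 329–352–346 = 5
Shortest 346→319: 346–308–320–319 = 10
Total via 346: 5 + 10 = 15 m.

15 m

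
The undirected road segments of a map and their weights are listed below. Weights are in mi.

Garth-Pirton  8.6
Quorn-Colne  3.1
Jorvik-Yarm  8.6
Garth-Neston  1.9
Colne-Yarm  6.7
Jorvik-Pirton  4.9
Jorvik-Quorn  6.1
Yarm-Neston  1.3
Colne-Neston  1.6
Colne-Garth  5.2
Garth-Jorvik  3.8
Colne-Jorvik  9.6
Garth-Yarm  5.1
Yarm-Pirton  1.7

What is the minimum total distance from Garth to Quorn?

6.6 mi

Running Dijkstra from Garth:
Garth: 0
Neston: 1.9  (via Garth)
Yarm: 3.2  (via Neston)
Colne: 3.5  (via Neston)
Jorvik: 3.8  (via Garth)
Pirton: 4.9  (via Yarm)
Quorn: 6.6  (via Colne)
Shortest route: Garth–Neston–Colne–Quorn = 6.6 mi.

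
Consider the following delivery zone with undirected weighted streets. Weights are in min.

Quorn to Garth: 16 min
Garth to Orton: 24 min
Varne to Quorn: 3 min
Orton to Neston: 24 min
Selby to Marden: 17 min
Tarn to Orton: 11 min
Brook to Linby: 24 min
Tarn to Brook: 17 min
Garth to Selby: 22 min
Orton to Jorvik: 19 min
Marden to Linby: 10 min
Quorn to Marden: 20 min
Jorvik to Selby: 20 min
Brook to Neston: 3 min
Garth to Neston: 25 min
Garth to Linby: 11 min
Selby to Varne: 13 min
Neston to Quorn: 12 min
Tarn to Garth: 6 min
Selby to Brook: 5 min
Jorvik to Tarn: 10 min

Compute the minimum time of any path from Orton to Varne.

Shortest distances from Orton:
Orton: 0
Tarn: 11  (via Orton)
Garth: 17  (via Tarn)
Jorvik: 19  (via Orton)
Neston: 24  (via Orton)
Brook: 27  (via Neston)
Linby: 28  (via Garth)
Selby: 32  (via Brook)
Quorn: 33  (via Garth)
Varne: 36  (via Quorn)
Shortest route: Orton → Tarn → Garth → Quorn → Varne = 36 min.

36 min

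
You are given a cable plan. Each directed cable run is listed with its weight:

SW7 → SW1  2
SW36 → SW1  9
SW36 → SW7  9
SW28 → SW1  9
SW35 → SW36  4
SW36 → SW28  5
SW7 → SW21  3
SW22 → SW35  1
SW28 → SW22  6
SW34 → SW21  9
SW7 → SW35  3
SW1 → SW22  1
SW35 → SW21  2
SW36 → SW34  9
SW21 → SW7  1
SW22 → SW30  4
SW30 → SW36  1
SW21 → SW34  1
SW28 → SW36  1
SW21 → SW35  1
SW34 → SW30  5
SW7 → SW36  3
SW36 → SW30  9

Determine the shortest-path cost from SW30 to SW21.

13

Running Dijkstra from SW30:
SW30: 0
SW36: 1  (via SW30)
SW28: 6  (via SW36)
SW7: 10  (via SW36)
SW1: 10  (via SW36)
SW34: 10  (via SW36)
SW22: 11  (via SW1)
SW35: 12  (via SW22)
SW21: 13  (via SW7)
Shortest route: SW30–SW36–SW7–SW21 = 13.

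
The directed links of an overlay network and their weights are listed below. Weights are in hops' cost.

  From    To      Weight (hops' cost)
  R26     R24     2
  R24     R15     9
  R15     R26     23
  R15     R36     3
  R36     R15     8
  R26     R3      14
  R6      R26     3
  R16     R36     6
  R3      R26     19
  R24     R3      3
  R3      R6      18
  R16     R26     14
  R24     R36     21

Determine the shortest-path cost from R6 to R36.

Shortest distances from R6:
R6: 0
R26: 3  (via R6)
R24: 5  (via R26)
R3: 8  (via R24)
R15: 14  (via R24)
R36: 17  (via R15)
Shortest route: R6 → R26 → R24 → R15 → R36 = 17 hops' cost.

17 hops' cost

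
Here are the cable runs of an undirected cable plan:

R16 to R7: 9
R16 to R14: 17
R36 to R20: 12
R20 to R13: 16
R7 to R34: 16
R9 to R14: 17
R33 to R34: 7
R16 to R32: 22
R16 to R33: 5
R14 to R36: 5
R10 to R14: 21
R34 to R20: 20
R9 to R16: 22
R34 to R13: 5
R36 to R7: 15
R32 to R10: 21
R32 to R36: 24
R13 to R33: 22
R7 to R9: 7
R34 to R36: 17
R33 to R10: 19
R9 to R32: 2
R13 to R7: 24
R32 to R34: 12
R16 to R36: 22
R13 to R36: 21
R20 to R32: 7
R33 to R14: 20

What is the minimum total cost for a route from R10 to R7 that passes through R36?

Best R10 to R36: R10 → R14 → R36 costing 26
Shortest R36→R7: R36 → R7 = 15
Total via R36: 26 + 15 = 41.

41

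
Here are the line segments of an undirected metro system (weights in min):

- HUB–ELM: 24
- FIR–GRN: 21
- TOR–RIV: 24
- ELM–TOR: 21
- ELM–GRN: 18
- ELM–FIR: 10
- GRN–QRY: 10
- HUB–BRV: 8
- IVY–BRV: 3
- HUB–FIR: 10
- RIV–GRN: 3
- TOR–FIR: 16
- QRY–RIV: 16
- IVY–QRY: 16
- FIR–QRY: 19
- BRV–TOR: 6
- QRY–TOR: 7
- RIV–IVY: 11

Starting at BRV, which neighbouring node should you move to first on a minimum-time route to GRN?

IVY

Compare a few routes:
BRV–TOR–QRY–GRN: 6+7+10 = 23
BRV–IVY–RIV–GRN: 3+11+3 = 17
Cheapest is BRV–IVY–RIV–GRN at 17 min.
So from BRV the first move is to IVY.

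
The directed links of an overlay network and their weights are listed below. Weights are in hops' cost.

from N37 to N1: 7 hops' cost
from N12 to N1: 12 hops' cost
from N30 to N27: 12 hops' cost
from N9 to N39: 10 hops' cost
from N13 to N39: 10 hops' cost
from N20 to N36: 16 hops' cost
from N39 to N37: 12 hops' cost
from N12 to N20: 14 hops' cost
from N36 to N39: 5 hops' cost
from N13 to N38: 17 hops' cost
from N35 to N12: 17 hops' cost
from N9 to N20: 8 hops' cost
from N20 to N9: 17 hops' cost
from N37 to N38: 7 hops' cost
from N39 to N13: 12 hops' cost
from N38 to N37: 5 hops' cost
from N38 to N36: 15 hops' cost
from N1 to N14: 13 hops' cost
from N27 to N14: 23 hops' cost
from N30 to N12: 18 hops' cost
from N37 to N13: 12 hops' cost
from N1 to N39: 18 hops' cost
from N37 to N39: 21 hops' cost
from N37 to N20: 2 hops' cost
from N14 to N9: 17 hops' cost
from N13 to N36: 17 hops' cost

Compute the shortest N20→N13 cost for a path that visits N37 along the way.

45 hops' cost

Best N20 to N37: N20 → N36 → N39 → N37 costing 33
Best N37 to N13: N37 → N13 costing 12
Total via N37: 33 + 12 = 45 hops' cost.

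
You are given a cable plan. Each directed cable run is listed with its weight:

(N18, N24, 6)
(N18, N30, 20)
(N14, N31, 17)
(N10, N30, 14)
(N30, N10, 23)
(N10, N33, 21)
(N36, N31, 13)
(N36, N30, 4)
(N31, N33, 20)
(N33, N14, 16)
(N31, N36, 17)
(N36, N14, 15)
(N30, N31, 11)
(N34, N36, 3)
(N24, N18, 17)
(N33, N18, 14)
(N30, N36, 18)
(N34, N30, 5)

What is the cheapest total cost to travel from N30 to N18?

Running Dijkstra from N30:
N30: 0
N31: 11  (via N30)
N36: 18  (via N30)
N10: 23  (via N30)
N33: 31  (via N31)
N14: 33  (via N36)
N18: 45  (via N33)
Shortest route: N30–N31–N33–N18 = 45.

45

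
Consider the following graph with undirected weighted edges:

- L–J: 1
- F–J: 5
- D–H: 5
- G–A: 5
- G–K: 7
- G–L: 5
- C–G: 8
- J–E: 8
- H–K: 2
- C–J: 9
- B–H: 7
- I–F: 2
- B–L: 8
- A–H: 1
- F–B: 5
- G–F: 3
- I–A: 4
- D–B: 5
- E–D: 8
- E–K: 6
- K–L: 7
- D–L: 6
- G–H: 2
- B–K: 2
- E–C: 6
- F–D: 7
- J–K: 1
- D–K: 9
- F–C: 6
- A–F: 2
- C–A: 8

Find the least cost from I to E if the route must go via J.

14

Best I to J: I → F → J costing 7
Shortest J→E: J → K → E = 7
Total via J: 7 + 7 = 14.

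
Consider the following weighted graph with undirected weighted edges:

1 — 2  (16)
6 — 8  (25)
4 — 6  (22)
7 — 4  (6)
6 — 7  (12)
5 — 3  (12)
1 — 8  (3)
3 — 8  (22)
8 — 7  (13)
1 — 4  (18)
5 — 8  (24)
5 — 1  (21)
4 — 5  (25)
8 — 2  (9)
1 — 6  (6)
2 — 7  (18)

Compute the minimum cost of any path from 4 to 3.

37

Shortest distances from 4:
4: 0
7: 6  (via 4)
1: 18  (via 4)
6: 18  (via 7)
8: 19  (via 7)
2: 24  (via 7)
5: 25  (via 4)
3: 37  (via 5)
Shortest route: 4 → 5 → 3 = 37.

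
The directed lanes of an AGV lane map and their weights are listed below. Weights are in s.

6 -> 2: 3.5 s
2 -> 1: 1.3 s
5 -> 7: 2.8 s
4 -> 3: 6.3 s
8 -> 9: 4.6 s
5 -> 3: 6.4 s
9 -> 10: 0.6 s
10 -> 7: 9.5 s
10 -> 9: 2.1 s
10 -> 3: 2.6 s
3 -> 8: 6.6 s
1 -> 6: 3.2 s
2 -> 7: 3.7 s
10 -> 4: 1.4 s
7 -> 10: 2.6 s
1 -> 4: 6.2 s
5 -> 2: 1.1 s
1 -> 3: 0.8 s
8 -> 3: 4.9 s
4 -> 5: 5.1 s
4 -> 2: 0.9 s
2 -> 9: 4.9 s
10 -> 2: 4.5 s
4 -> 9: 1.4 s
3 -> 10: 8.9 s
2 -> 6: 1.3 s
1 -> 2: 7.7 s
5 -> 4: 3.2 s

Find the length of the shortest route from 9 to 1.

4.2 s

Candidate routes:
9 - 10 - 2 - 1: 0.6+4.5+1.3 = 6.4
9 - 10 - 4 - 2 - 1: 0.6+1.4+0.9+1.3 = 4.2
9 - 10 - 4 - 5 - 2 - 1: 0.6+1.4+5.1+1.1+1.3 = 9.5
Cheapest is 9 - 10 - 4 - 2 - 1 at 4.2 s.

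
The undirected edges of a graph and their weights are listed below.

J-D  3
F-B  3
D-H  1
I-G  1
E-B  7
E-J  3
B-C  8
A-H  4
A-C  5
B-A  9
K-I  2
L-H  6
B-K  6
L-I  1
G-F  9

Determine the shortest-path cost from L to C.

15

Compare a few routes:
L - H - A - C: 6+4+5 = 15
L - I - K - B - C: 1+2+6+8 = 17
The minimum is 15 via L - H - A - C.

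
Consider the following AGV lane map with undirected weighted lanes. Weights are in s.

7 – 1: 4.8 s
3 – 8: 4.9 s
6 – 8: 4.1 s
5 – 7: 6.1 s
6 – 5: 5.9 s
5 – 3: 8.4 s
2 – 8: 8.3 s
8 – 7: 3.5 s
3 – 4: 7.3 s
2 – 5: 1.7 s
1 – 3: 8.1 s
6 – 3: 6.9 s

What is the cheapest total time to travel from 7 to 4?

Enumerating some paths:
7 - 8 - 3 - 4: 3.5+4.9+7.3 = 15.7
7 - 8 - 6 - 3 - 4: 3.5+4.1+6.9+7.3 = 21.8
7 - 1 - 3 - 4: 4.8+8.1+7.3 = 20.2
Cheapest is 7 - 8 - 3 - 4 at 15.7 s.

15.7 s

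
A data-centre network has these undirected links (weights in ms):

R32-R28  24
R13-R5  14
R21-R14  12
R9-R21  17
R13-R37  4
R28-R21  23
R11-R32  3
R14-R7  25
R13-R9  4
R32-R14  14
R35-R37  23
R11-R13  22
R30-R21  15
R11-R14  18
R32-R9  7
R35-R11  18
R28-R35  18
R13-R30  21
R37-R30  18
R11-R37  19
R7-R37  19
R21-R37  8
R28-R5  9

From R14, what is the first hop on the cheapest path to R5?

R21

Enumerating some paths:
R14 → R21 → R28 → R5: 12+23+9 = 44
R14 → R32 → R9 → R13 → R5: 14+7+4+14 = 39
R14 → R21 → R37 → R13 → R5: 12+8+4+14 = 38
Cheapest is R14 → R21 → R37 → R13 → R5 at 38 ms.
So from R14 the first move is to R21.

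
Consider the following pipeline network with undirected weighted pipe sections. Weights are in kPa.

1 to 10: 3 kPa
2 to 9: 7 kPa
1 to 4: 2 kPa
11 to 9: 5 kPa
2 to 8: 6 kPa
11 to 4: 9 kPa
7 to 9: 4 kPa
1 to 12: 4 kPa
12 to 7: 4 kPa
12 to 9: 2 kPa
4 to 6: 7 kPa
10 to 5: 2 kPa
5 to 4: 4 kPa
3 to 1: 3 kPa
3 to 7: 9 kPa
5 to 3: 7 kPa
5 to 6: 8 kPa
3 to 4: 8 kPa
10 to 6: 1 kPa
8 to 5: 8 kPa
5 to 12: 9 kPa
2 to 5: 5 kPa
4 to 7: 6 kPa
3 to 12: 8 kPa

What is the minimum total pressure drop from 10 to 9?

Settle nodes by increasing distance from 10:
10: 0
6: 1  (via 10)
5: 2  (via 10)
1: 3  (via 10)
4: 5  (via 1)
3: 6  (via 1)
2: 7  (via 5)
12: 7  (via 1)
9: 9  (via 12)
Shortest route: 10–1–12–9 = 9 kPa.

9 kPa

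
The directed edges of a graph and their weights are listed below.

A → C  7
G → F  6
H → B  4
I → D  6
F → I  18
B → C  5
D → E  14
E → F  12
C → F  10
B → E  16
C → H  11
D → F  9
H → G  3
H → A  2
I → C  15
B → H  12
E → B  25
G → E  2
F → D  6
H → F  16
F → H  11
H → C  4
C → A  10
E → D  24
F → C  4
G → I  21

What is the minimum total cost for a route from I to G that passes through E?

Best I to E: I → D → E costing 20
Best E to G: E → F → H → G costing 26
Total via E: 20 + 26 = 46.

46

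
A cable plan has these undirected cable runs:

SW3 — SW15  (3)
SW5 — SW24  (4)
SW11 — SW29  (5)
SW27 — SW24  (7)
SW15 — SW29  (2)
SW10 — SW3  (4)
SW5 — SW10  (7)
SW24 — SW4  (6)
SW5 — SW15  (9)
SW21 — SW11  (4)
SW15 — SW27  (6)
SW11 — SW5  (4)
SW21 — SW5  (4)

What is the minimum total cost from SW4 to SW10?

Enumerating some paths:
SW4 - SW24 - SW5 - SW10: 6+4+7 = 17
SW4 - SW24 - SW27 - SW15 - SW3 - SW10: 6+7+6+3+4 = 26
Cheapest is SW4 - SW24 - SW5 - SW10 at 17.

17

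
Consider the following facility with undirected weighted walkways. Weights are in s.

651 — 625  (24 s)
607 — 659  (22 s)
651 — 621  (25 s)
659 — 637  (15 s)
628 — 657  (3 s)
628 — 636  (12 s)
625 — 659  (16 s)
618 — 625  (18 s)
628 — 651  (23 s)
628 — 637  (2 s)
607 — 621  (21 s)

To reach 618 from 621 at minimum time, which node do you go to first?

651

Compare a few routes:
621 → 607 → 659 → 625 → 618: 21+22+16+18 = 77
621 → 607 → 659 → 637 → 628 → 651 → 625 → 618: 21+22+15+2+23+24+18 = 125
621 → 651 → 625 → 618: 25+24+18 = 67
621 → 651 → 628 → 637 → 659 → 625 → 618: 25+23+2+15+16+18 = 99
Cheapest is 621 → 651 → 625 → 618 at 67 s.
So from 621 the first move is to 651.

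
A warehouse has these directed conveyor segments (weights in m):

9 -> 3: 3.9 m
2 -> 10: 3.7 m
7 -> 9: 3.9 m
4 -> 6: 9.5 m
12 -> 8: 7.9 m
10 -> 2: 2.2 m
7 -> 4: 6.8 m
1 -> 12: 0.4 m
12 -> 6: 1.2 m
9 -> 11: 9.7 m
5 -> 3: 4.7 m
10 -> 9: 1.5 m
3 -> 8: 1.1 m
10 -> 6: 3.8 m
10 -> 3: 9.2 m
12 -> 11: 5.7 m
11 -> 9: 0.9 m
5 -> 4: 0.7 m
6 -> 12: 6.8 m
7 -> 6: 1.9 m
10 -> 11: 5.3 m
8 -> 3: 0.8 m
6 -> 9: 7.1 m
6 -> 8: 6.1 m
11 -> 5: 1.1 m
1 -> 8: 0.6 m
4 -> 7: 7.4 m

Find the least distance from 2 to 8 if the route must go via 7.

Shortest 2→7: 2–10–11–5–4–7 = 18.2
Shortest 7→8: 7–6–8 = 8
Total via 7: 18.2 + 8 = 26.2 m.

26.2 m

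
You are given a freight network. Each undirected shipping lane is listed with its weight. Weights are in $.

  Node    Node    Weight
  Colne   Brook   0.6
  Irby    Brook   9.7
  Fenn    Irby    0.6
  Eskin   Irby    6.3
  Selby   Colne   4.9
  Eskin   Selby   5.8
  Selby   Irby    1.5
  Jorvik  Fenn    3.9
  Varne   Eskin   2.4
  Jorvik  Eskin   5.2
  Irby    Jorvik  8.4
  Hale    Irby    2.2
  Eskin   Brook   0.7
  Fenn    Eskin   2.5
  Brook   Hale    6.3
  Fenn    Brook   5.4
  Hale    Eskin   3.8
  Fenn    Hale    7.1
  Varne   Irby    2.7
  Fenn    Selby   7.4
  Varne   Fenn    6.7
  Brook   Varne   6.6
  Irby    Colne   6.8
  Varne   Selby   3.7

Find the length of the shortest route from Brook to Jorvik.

$5.9

Settle nodes by increasing distance from Brook:
Brook: 0
Colne: 0.6  (via Brook)
Eskin: 0.7  (via Brook)
Varne: 3.1  (via Eskin)
Fenn: 3.2  (via Eskin)
Irby: 3.8  (via Fenn)
Hale: 4.5  (via Eskin)
Selby: 5.3  (via Irby)
Jorvik: 5.9  (via Eskin)
Shortest route: Brook–Eskin–Jorvik = $5.9.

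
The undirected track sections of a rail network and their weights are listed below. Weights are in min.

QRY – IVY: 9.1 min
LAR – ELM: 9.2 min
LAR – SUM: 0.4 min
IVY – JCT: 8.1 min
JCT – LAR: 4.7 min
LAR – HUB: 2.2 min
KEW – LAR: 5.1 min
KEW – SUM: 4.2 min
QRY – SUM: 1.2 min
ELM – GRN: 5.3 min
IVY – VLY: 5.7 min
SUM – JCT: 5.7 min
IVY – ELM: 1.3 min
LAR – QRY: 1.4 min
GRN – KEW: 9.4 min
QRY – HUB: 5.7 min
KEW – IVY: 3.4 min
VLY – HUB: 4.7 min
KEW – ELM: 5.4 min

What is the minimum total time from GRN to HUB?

16.2 min

Shortest distances from GRN:
GRN: 0
ELM: 5.3  (via GRN)
IVY: 6.6  (via ELM)
KEW: 9.4  (via GRN)
VLY: 12.3  (via IVY)
SUM: 13.6  (via KEW)
LAR: 14  (via SUM)
JCT: 14.7  (via IVY)
QRY: 14.8  (via SUM)
HUB: 16.2  (via LAR)
Shortest route: GRN → KEW → SUM → LAR → HUB = 16.2 min.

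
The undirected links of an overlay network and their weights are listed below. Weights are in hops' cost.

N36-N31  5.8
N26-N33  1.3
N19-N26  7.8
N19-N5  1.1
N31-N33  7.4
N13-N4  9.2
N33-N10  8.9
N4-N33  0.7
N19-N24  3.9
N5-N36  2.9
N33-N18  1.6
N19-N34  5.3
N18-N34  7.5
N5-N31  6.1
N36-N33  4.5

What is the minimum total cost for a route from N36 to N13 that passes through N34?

Shortest N36→N34: N36–N5–N19–N34 = 9.3
Shortest N34→N13: N34–N18–N33–N4–N13 = 19
Total via N34: 9.3 + 19 = 28.3 hops' cost.

28.3 hops' cost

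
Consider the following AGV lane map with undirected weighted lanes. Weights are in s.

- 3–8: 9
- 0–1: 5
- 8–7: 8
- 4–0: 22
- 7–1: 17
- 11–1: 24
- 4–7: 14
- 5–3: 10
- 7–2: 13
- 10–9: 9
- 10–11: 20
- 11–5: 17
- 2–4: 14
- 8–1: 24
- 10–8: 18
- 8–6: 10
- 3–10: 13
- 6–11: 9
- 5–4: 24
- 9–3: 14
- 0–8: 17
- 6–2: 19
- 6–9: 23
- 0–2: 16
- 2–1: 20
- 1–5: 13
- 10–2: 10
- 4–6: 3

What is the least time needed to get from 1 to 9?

Settle nodes by increasing distance from 1:
1: 0
0: 5  (via 1)
5: 13  (via 1)
7: 17  (via 1)
2: 20  (via 1)
8: 22  (via 0)
3: 23  (via 5)
11: 24  (via 1)
4: 27  (via 0)
6: 30  (via 4)
10: 30  (via 2)
9: 37  (via 3)
Shortest route: 1–5–3–9 = 37 s.

37 s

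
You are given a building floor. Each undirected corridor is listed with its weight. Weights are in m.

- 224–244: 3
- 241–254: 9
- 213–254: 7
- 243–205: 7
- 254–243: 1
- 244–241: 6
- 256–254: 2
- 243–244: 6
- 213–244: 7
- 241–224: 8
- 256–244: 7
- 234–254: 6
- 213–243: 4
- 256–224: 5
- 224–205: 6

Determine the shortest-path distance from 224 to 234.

13 m

Candidate routes:
224 → 244 → 243 → 254 → 234: 3+6+1+6 = 16
224 → 244 → 256 → 254 → 234: 3+7+2+6 = 18
224 → 256 → 254 → 234: 5+2+6 = 13
Cheapest is 224 → 256 → 254 → 234 at 13 m.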